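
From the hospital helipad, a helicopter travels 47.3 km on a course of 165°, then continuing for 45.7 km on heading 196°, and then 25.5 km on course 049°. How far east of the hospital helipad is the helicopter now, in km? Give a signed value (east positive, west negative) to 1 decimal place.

Leg 1 (165°, 47.3 km): east 47.3 sin 165° = 12.24, north 47.3 cos 165° = -45.69
Leg 2 (196°, 45.7 km): east 45.7 sin 196° = -12.60, north 45.7 cos 196° = -43.93
Leg 3 (049°, 25.5 km): east 25.5 sin 49° = 19.25, north 25.5 cos 49° = 16.73
Net east component: 18.89 km.

18.9 km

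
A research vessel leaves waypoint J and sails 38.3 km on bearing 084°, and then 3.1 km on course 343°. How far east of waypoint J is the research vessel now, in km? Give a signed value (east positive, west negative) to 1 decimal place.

37.2 km

Leg 1 (084°, 38.3 km): east 38.3 sin 84° = 38.09, north 38.3 cos 84° = 4.00
Leg 2 (343°, 3.1 km): east 3.1 sin 343° = -0.91, north 3.1 cos 343° = 2.96
Net east component: 37.18 km.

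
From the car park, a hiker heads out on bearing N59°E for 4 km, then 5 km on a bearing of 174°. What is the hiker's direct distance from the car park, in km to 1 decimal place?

Leg 1 (N59°E, 4 km): east 4 sin 59° = 3.43, north 4 cos 59° = 2.06
Leg 2 (174°, 5 km): east 5 sin 174° = 0.52, north 5 cos 174° = -4.97
Net: 3.95 east, -2.91 north. Distance = √((3.95)² + (-2.91)²) = 4.909 km.

4.9 km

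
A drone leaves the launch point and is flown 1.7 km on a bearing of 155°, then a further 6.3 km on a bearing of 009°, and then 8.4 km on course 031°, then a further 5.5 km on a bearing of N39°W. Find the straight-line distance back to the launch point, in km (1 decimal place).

16.4 km

Leg 1 (155°, 1.7 km): east 1.7 sin 155° = 0.72, north 1.7 cos 155° = -1.54
Leg 2 (009°, 6.3 km): east 6.3 sin 9° = 0.99, north 6.3 cos 9° = 6.22
Leg 3 (031°, 8.4 km): east 8.4 sin 31° = 4.33, north 8.4 cos 31° = 7.20
Leg 4 (N39°W, 5.5 km): east 5.5 sin 321° = -3.46, north 5.5 cos 321° = 4.27
Net: 2.57 east, 16.16 north. Distance = √((2.57)² + (16.16)²) = 16.359 km.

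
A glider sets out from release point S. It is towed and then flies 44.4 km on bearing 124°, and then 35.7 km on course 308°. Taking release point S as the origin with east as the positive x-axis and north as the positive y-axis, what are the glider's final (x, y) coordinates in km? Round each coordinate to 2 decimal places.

(8.68, -2.85)

Leg 1 (124°, 44.4 km): east 44.4 sin 124° = 36.81, north 44.4 cos 124° = -24.83
Leg 2 (308°, 35.7 km): east 35.7 sin 308° = -28.13, north 35.7 cos 308° = 21.98
Summing: 8.68 km east, -2.85 km north → (8.68, -2.85).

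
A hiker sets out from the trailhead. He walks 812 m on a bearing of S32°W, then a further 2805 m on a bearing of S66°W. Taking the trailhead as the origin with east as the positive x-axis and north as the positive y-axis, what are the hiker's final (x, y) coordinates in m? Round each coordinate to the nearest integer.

(-2993, -1830)

Leg 1 (S32°W, 812 m): east 812 sin 212° = -430.29, north 812 cos 212° = -688.62
Leg 2 (S66°W, 2805 m): east 2805 sin 246° = -2562.50, north 2805 cos 246° = -1140.90
Summing: -2992.79 m east, -1829.51 m north → (-2993, -1830).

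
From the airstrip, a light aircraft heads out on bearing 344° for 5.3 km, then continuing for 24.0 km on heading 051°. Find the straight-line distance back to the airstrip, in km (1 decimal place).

Leg 1 (344°, 5.3 km): east 5.3 sin 344° = -1.46, north 5.3 cos 344° = 5.09
Leg 2 (051°, 24.0 km): east 24.0 sin 51° = 18.65, north 24.0 cos 51° = 15.10
Net: 17.19 east, 20.20 north. Distance = √((17.19)² + (20.20)²) = 26.523 km.

26.5 km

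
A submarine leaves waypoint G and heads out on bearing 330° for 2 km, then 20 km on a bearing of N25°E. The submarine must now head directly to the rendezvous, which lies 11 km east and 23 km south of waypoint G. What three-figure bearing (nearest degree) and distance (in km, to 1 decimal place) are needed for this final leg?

175°, 43.0 km

Leg 1 (330°, 2 km): east 2 sin 330° = -1.00, north 2 cos 330° = 1.73
Leg 2 (N25°E, 20 km): east 20 sin 25° = 8.45, north 20 cos 25° = 18.13
Current position: (7.45, 19.86). Target: (11, -23). Remaining: Δeast = 3.55, Δnorth = -42.86.
Bearing = atan2(3.55, -42.86) mod 360° = 175.27°; distance = √((3.55)² + (-42.86)²) = 43.005 km.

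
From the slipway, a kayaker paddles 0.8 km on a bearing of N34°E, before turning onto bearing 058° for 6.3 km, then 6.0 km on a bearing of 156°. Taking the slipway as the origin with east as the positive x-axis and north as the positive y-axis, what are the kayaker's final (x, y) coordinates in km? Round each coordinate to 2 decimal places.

Leg 1 (N34°E, 0.8 km): east 0.8 sin 34° = 0.45, north 0.8 cos 34° = 0.66
Leg 2 (058°, 6.3 km): east 6.3 sin 58° = 5.34, north 6.3 cos 58° = 3.34
Leg 3 (156°, 6.0 km): east 6.0 sin 156° = 2.44, north 6.0 cos 156° = -5.48
Summing: 8.23 km east, -1.48 km north → (8.23, -1.48).

(8.23, -1.48)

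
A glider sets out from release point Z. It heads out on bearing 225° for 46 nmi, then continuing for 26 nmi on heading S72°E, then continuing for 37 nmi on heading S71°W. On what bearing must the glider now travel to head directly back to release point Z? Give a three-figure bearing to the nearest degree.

039°

Leg 1 (225°, 46 nmi): east 46 sin 225° = -32.53, north 46 cos 225° = -32.53
Leg 2 (S72°E, 26 nmi): east 26 sin 108° = 24.73, north 26 cos 108° = -8.03
Leg 3 (S71°W, 37 nmi): east 37 sin 251° = -34.98, north 37 cos 251° = -12.05
Net displacement: -42.78 east, -52.61 north. Direction back to start is (42.78, 52.61): bearing = atan2(42.78, 52.61) mod 360° = 39.12° ≈ 039°.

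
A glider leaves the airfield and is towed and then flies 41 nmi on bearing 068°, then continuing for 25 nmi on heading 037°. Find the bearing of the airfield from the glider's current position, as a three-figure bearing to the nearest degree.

Leg 1 (068°, 41 nmi): east 41 sin 68° = 38.01, north 41 cos 68° = 15.36
Leg 2 (037°, 25 nmi): east 25 sin 37° = 15.05, north 25 cos 37° = 19.97
Net displacement: 53.06 east, 35.32 north. Direction back to start is (-53.06, -35.32): bearing = atan2(-53.06, -35.32) mod 360° = 236.35° ≈ 236°.

236°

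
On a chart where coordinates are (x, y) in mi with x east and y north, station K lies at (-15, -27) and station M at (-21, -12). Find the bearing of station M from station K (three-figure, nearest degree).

338°

Δeast = -21 − -15 = -6.00; Δnorth = -12 − -27 = 15.00.
Bearing = atan2(Δeast, Δnorth) mod 360° = 338.20° ≈ 338°.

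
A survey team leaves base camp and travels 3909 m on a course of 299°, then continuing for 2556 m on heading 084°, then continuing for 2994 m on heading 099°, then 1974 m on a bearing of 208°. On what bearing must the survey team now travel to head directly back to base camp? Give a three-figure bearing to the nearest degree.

272°

Leg 1 (299°, 3909 m): east 3909 sin 299° = -3418.89, north 3909 cos 299° = 1895.12
Leg 2 (084°, 2556 m): east 2556 sin 84° = 2542.00, north 2556 cos 84° = 267.17
Leg 3 (099°, 2994 m): east 2994 sin 99° = 2957.14, north 2994 cos 99° = -468.36
Leg 4 (208°, 1974 m): east 1974 sin 208° = -926.74, north 1974 cos 208° = -1742.94
Net displacement: 1153.51 east, -49.01 north. Direction back to start is (-1153.51, 49.01): bearing = atan2(-1153.51, 49.01) mod 360° = 272.43° ≈ 272°.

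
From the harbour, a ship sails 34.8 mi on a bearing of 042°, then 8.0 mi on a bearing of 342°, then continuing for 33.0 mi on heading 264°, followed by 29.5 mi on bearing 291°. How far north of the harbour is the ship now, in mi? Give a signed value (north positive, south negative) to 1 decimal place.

40.6 mi

Leg 1 (042°, 34.8 mi): east 34.8 sin 42° = 23.29, north 34.8 cos 42° = 25.86
Leg 2 (342°, 8.0 mi): east 8.0 sin 342° = -2.47, north 8.0 cos 342° = 7.61
Leg 3 (264°, 33.0 mi): east 33.0 sin 264° = -32.82, north 33.0 cos 264° = -3.45
Leg 4 (291°, 29.5 mi): east 29.5 sin 291° = -27.54, north 29.5 cos 291° = 10.57
Net north component: 40.59 mi.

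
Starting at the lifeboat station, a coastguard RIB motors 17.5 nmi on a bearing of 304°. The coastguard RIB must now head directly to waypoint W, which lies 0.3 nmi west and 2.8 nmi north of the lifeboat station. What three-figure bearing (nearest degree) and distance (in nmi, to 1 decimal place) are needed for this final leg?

116°, 15.8 nmi

Leg 1 (304°, 17.5 nmi): east 17.5 sin 304° = -14.51, north 17.5 cos 304° = 9.79
Current position: (-14.51, 9.79). Target: (-0.3, 2.8). Remaining: Δeast = 14.21, Δnorth = -6.99.
Bearing = atan2(14.21, -6.99) mod 360° = 116.18°; distance = √((14.21)² + (-6.99)²) = 15.833 nmi.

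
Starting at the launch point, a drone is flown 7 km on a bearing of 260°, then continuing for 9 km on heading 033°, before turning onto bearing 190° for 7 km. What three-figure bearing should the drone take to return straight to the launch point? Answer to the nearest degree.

080°

Leg 1 (260°, 7 km): east 7 sin 260° = -6.89, north 7 cos 260° = -1.22
Leg 2 (033°, 9 km): east 9 sin 33° = 4.90, north 9 cos 33° = 7.55
Leg 3 (190°, 7 km): east 7 sin 190° = -1.22, north 7 cos 190° = -6.89
Net displacement: -3.21 east, -0.56 north. Direction back to start is (3.21, 0.56): bearing = atan2(3.21, 0.56) mod 360° = 80.08° ≈ 080°.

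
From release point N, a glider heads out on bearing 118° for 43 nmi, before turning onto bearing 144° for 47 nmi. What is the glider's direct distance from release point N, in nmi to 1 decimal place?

Leg 1 (118°, 43 nmi): east 43 sin 118° = 37.97, north 43 cos 118° = -20.19
Leg 2 (144°, 47 nmi): east 47 sin 144° = 27.63, north 47 cos 144° = -38.02
Net: 65.59 east, -58.21 north. Distance = √((65.59)² + (-58.21)²) = 87.698 nmi.

87.7 nmi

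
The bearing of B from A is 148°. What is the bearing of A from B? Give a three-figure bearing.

328°

Back-bearing = 148° + 180° = 328°.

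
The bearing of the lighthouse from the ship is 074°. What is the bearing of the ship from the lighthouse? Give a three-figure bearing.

Back-bearing = 074° + 180° = 254°.

254°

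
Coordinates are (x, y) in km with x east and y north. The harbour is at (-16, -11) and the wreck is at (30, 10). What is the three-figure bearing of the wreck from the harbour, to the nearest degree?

065°

Δeast = 30 − -16 = 46.00; Δnorth = 10 − -11 = 21.00.
Bearing = atan2(Δeast, Δnorth) mod 360° = 65.46° ≈ 065°.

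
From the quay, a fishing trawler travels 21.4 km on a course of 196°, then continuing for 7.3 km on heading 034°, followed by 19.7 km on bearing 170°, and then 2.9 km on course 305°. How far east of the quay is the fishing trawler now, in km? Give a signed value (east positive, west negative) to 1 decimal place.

-0.8 km

Leg 1 (196°, 21.4 km): east 21.4 sin 196° = -5.90, north 21.4 cos 196° = -20.57
Leg 2 (034°, 7.3 km): east 7.3 sin 34° = 4.08, north 7.3 cos 34° = 6.05
Leg 3 (170°, 19.7 km): east 19.7 sin 170° = 3.42, north 19.7 cos 170° = -19.40
Leg 4 (305°, 2.9 km): east 2.9 sin 305° = -2.38, north 2.9 cos 305° = 1.66
Net east component: -0.77 km.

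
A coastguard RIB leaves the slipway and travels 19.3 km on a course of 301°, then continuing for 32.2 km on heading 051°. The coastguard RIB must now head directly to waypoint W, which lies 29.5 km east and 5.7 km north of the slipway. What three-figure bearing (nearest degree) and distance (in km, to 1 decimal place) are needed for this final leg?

Leg 1 (301°, 19.3 km): east 19.3 sin 301° = -16.54, north 19.3 cos 301° = 9.94
Leg 2 (051°, 32.2 km): east 32.2 sin 51° = 25.02, north 32.2 cos 51° = 20.26
Current position: (8.48, 30.20). Target: (29.5, 5.7). Remaining: Δeast = 21.02, Δnorth = -24.50.
Bearing = atan2(21.02, -24.50) mod 360° = 139.38°; distance = √((21.02)² + (-24.50)²) = 32.284 km.

139°, 32.3 km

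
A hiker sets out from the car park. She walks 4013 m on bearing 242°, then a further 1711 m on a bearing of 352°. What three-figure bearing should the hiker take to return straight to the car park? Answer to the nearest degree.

Leg 1 (242°, 4013 m): east 4013 sin 242° = -3543.27, north 4013 cos 242° = -1883.99
Leg 2 (352°, 1711 m): east 1711 sin 352° = -238.13, north 1711 cos 352° = 1694.35
Net displacement: -3781.39 east, -189.64 north. Direction back to start is (3781.39, 189.64): bearing = atan2(3781.39, 189.64) mod 360° = 87.13° ≈ 087°.

087°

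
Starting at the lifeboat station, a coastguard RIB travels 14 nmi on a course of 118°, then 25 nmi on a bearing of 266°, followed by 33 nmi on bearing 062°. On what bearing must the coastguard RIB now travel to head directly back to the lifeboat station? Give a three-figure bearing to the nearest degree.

Leg 1 (118°, 14 nmi): east 14 sin 118° = 12.36, north 14 cos 118° = -6.57
Leg 2 (266°, 25 nmi): east 25 sin 266° = -24.94, north 25 cos 266° = -1.74
Leg 3 (062°, 33 nmi): east 33 sin 62° = 29.14, north 33 cos 62° = 15.49
Net displacement: 16.56 east, 7.18 north. Direction back to start is (-16.56, -7.18): bearing = atan2(-16.56, -7.18) mod 360° = 246.57° ≈ 247°.

247°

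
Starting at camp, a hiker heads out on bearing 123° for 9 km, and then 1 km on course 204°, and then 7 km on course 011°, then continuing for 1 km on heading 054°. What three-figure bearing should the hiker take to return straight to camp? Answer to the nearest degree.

Leg 1 (123°, 9 km): east 9 sin 123° = 7.55, north 9 cos 123° = -4.90
Leg 2 (204°, 1 km): east 1 sin 204° = -0.41, north 1 cos 204° = -0.91
Leg 3 (011°, 7 km): east 7 sin 11° = 1.34, north 7 cos 11° = 6.87
Leg 4 (054°, 1 km): east 1 sin 54° = 0.81, north 1 cos 54° = 0.59
Net displacement: 9.29 east, 1.64 north. Direction back to start is (-9.29, -1.64): bearing = atan2(-9.29, -1.64) mod 360° = 259.96° ≈ 260°.

260°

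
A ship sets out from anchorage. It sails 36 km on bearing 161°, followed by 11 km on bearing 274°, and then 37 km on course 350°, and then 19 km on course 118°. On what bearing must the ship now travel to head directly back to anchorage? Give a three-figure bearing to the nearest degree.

297°

Leg 1 (161°, 36 km): east 36 sin 161° = 11.72, north 36 cos 161° = -34.04
Leg 2 (274°, 11 km): east 11 sin 274° = -10.97, north 11 cos 274° = 0.77
Leg 3 (350°, 37 km): east 37 sin 350° = -6.42, north 37 cos 350° = 36.44
Leg 4 (118°, 19 km): east 19 sin 118° = 16.78, north 19 cos 118° = -8.92
Net displacement: 11.10 east, -5.75 north. Direction back to start is (-11.10, 5.75): bearing = atan2(-11.10, 5.75) mod 360° = 297.40° ≈ 297°.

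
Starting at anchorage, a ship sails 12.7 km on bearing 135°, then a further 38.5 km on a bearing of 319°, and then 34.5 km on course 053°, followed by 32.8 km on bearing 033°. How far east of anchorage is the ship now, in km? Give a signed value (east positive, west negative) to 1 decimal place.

29.1 km

Leg 1 (135°, 12.7 km): east 12.7 sin 135° = 8.98, north 12.7 cos 135° = -8.98
Leg 2 (319°, 38.5 km): east 38.5 sin 319° = -25.26, north 38.5 cos 319° = 29.06
Leg 3 (053°, 34.5 km): east 34.5 sin 53° = 27.55, north 34.5 cos 53° = 20.76
Leg 4 (033°, 32.8 km): east 32.8 sin 33° = 17.86, north 32.8 cos 33° = 27.51
Net east component: 29.14 km.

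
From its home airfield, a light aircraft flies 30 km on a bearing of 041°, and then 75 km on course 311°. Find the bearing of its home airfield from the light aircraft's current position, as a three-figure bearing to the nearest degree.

Leg 1 (041°, 30 km): east 30 sin 41° = 19.68, north 30 cos 41° = 22.64
Leg 2 (311°, 75 km): east 75 sin 311° = -56.60, north 75 cos 311° = 49.20
Net displacement: -36.92 east, 71.85 north. Direction back to start is (36.92, -71.85): bearing = atan2(36.92, -71.85) mod 360° = 152.80° ≈ 153°.

153°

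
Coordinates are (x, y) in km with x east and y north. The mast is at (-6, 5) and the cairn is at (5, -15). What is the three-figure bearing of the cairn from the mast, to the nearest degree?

151°

Δeast = 5 − -6 = 11.00; Δnorth = -15 − 5 = -20.00.
Bearing = atan2(Δeast, Δnorth) mod 360° = 151.19° ≈ 151°.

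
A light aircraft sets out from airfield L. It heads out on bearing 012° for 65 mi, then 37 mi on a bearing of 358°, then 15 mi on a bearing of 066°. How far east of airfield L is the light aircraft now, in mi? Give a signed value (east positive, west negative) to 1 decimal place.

Leg 1 (012°, 65 mi): east 65 sin 12° = 13.51, north 65 cos 12° = 63.58
Leg 2 (358°, 37 mi): east 37 sin 358° = -1.29, north 37 cos 358° = 36.98
Leg 3 (066°, 15 mi): east 15 sin 66° = 13.70, north 15 cos 66° = 6.10
Net east component: 25.93 mi.

25.9 mi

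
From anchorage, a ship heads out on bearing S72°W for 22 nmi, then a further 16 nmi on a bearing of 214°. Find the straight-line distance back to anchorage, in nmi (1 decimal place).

Leg 1 (S72°W, 22 nmi): east 22 sin 252° = -20.92, north 22 cos 252° = -6.80
Leg 2 (214°, 16 nmi): east 16 sin 214° = -8.95, north 16 cos 214° = -13.26
Net: -29.87 east, -20.06 north. Distance = √((-29.87)² + (-20.06)²) = 35.983 nmi.

36.0 nmi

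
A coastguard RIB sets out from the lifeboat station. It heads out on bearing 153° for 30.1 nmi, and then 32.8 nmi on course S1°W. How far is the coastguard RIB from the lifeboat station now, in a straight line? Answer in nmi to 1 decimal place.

Leg 1 (153°, 30.1 nmi): east 30.1 sin 153° = 13.67, north 30.1 cos 153° = -26.82
Leg 2 (S1°W, 32.8 nmi): east 32.8 sin 181° = -0.57, north 32.8 cos 181° = -32.80
Net: 13.09 east, -59.61 north. Distance = √((13.09)² + (-59.61)²) = 61.035 nmi.

61.0 nmi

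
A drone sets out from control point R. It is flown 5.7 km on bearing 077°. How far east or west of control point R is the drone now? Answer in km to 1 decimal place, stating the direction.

Leg 1 (077°, 5.7 km): east 5.7 sin 77° = 5.55, north 5.7 cos 77° = 1.28
Net east component: 5.55 km.

5.6 km east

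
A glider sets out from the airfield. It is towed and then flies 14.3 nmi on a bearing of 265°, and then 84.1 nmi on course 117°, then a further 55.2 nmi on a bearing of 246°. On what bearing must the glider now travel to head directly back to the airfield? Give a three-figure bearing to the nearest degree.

351°

Leg 1 (265°, 14.3 nmi): east 14.3 sin 265° = -14.25, north 14.3 cos 265° = -1.25
Leg 2 (117°, 84.1 nmi): east 84.1 sin 117° = 74.93, north 84.1 cos 117° = -38.18
Leg 3 (246°, 55.2 nmi): east 55.2 sin 246° = -50.43, north 55.2 cos 246° = -22.45
Net displacement: 10.26 east, -61.88 north. Direction back to start is (-10.26, 61.88): bearing = atan2(-10.26, 61.88) mod 360° = 350.59° ≈ 351°.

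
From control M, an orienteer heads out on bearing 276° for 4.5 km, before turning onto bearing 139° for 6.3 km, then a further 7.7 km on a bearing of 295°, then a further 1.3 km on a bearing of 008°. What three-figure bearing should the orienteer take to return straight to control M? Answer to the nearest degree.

Leg 1 (276°, 4.5 km): east 4.5 sin 276° = -4.48, north 4.5 cos 276° = 0.47
Leg 2 (139°, 6.3 km): east 6.3 sin 139° = 4.13, north 6.3 cos 139° = -4.75
Leg 3 (295°, 7.7 km): east 7.7 sin 295° = -6.98, north 7.7 cos 295° = 3.25
Leg 4 (008°, 1.3 km): east 1.3 sin 8° = 0.18, north 1.3 cos 8° = 1.29
Net displacement: -7.14 east, 0.26 north. Direction back to start is (7.14, -0.26): bearing = atan2(7.14, -0.26) mod 360° = 92.06° ≈ 092°.

092°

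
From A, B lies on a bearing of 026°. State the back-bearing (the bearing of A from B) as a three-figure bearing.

Back-bearing = 026° + 180° = 206°.

206°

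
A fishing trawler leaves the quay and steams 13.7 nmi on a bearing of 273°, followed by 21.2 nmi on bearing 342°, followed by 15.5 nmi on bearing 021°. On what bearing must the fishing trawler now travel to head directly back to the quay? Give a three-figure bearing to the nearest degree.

Leg 1 (273°, 13.7 nmi): east 13.7 sin 273° = -13.68, north 13.7 cos 273° = 0.72
Leg 2 (342°, 21.2 nmi): east 21.2 sin 342° = -6.55, north 21.2 cos 342° = 20.16
Leg 3 (021°, 15.5 nmi): east 15.5 sin 21° = 5.55, north 15.5 cos 21° = 14.47
Net displacement: -14.68 east, 35.35 north. Direction back to start is (14.68, -35.35): bearing = atan2(14.68, -35.35) mod 360° = 157.45° ≈ 157°.

157°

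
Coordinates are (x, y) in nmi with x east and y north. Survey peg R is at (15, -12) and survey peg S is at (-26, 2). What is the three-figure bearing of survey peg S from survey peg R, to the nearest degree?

289°

Δeast = -26 − 15 = -41.00; Δnorth = 2 − -12 = 14.00.
Bearing = atan2(Δeast, Δnorth) mod 360° = 288.85° ≈ 289°.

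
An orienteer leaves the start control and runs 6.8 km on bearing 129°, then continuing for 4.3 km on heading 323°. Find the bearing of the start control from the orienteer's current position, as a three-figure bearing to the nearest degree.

Leg 1 (129°, 6.8 km): east 6.8 sin 129° = 5.28, north 6.8 cos 129° = -4.28
Leg 2 (323°, 4.3 km): east 4.3 sin 323° = -2.59, north 4.3 cos 323° = 3.43
Net displacement: 2.70 east, -0.85 north. Direction back to start is (-2.70, 0.85): bearing = atan2(-2.70, 0.85) mod 360° = 287.40° ≈ 287°.

287°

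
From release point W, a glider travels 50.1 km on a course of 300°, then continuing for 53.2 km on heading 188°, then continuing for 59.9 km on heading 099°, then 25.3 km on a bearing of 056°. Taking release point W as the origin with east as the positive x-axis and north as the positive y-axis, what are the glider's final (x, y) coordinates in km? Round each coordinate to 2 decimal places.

Leg 1 (300°, 50.1 km): east 50.1 sin 300° = -43.39, north 50.1 cos 300° = 25.05
Leg 2 (188°, 53.2 km): east 53.2 sin 188° = -7.40, north 53.2 cos 188° = -52.68
Leg 3 (099°, 59.9 km): east 59.9 sin 99° = 59.16, north 59.9 cos 99° = -9.37
Leg 4 (056°, 25.3 km): east 25.3 sin 56° = 20.97, north 25.3 cos 56° = 14.15
Summing: 29.35 km east, -22.86 km north → (29.35, -22.86).

(29.35, -22.86)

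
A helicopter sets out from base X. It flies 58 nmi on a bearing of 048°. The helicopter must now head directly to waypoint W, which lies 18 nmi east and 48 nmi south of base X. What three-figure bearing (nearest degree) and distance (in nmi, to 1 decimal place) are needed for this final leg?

196°, 90.4 nmi

Leg 1 (048°, 58 nmi): east 58 sin 48° = 43.10, north 58 cos 48° = 38.81
Current position: (43.10, 38.81). Target: (18, -48). Remaining: Δeast = -25.10, Δnorth = -86.81.
Bearing = atan2(-25.10, -86.81) mod 360° = 196.13°; distance = √((-25.10)² + (-86.81)²) = 90.366 nmi.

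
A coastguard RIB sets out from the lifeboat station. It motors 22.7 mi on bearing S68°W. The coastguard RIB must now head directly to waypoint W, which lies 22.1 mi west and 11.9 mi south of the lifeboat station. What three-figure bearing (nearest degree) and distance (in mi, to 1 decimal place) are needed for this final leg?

Leg 1 (S68°W, 22.7 mi): east 22.7 sin 248° = -21.05, north 22.7 cos 248° = -8.50
Current position: (-21.05, -8.50). Target: (-22.1, -11.9). Remaining: Δeast = -1.05, Δnorth = -3.40.
Bearing = atan2(-1.05, -3.40) mod 360° = 197.22°; distance = √((-1.05)² + (-3.40)²) = 3.556 mi.

197°, 3.6 mi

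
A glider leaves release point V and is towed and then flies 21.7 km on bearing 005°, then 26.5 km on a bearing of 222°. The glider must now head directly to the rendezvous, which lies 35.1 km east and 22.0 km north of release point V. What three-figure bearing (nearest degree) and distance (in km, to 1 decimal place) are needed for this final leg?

068°, 54.8 km

Leg 1 (005°, 21.7 km): east 21.7 sin 5° = 1.89, north 21.7 cos 5° = 21.62
Leg 2 (222°, 26.5 km): east 26.5 sin 222° = -17.73, north 26.5 cos 222° = -19.69
Current position: (-15.84, 1.92). Target: (35.1, 22.0). Remaining: Δeast = 50.94, Δnorth = 20.08.
Bearing = atan2(50.94, 20.08) mod 360° = 68.49°; distance = √((50.94)² + (20.08)²) = 54.754 km.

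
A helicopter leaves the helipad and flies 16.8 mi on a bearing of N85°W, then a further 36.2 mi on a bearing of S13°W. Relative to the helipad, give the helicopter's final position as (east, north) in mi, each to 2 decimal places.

Leg 1 (N85°W, 16.8 mi): east 16.8 sin 275° = -16.74, north 16.8 cos 275° = 1.46
Leg 2 (S13°W, 36.2 mi): east 36.2 sin 193° = -8.14, north 36.2 cos 193° = -35.27
Summing: -24.88 mi east, -33.81 mi north → (-24.88, -33.81).

(-24.88, -33.81)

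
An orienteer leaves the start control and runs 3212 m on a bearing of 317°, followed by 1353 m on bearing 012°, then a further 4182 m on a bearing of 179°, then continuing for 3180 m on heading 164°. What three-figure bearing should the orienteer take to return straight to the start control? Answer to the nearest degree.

015°

Leg 1 (317°, 3212 m): east 3212 sin 317° = -2190.58, north 3212 cos 317° = 2349.11
Leg 2 (012°, 1353 m): east 1353 sin 12° = 281.30, north 1353 cos 12° = 1323.43
Leg 3 (179°, 4182 m): east 4182 sin 179° = 72.99, north 4182 cos 179° = -4181.36
Leg 4 (164°, 3180 m): east 3180 sin 164° = 876.53, north 3180 cos 164° = -3056.81
Net displacement: -959.76 east, -3565.63 north. Direction back to start is (959.76, 3565.63): bearing = atan2(959.76, 3565.63) mod 360° = 15.07° ≈ 015°.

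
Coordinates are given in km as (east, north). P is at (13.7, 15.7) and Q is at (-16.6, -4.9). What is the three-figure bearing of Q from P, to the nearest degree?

Δeast = -16.6 − 13.7 = -30.30; Δnorth = -4.9 − 15.7 = -20.60.
Bearing = atan2(Δeast, Δnorth) mod 360° = 235.79° ≈ 236°.

236°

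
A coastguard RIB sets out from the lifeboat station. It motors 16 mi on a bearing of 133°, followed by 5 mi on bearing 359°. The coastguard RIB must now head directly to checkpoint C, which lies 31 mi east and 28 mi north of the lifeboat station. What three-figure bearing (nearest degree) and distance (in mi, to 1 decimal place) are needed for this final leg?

030°, 39.1 mi

Leg 1 (133°, 16 mi): east 16 sin 133° = 11.70, north 16 cos 133° = -10.91
Leg 2 (359°, 5 mi): east 5 sin 359° = -0.09, north 5 cos 359° = 5.00
Current position: (11.61, -5.91). Target: (31, 28). Remaining: Δeast = 19.39, Δnorth = 33.91.
Bearing = atan2(19.39, 33.91) mod 360° = 29.75°; distance = √((19.39)² + (33.91)²) = 39.062 mi.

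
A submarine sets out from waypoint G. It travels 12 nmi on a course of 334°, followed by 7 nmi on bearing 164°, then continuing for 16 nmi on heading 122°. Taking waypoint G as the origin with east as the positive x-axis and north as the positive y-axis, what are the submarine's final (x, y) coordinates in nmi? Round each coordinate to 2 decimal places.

(10.24, -4.42)

Leg 1 (334°, 12 nmi): east 12 sin 334° = -5.26, north 12 cos 334° = 10.79
Leg 2 (164°, 7 nmi): east 7 sin 164° = 1.93, north 7 cos 164° = -6.73
Leg 3 (122°, 16 nmi): east 16 sin 122° = 13.57, north 16 cos 122° = -8.48
Summing: 10.24 nmi east, -4.42 nmi north → (10.24, -4.42).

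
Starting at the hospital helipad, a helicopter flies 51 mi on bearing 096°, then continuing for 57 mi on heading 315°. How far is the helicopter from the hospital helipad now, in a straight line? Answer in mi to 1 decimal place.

Leg 1 (096°, 51 mi): east 51 sin 96° = 50.72, north 51 cos 96° = -5.33
Leg 2 (315°, 57 mi): east 57 sin 315° = -40.31, north 57 cos 315° = 40.31
Net: 10.42 east, 34.97 north. Distance = √((10.42)² + (34.97)²) = 36.492 mi.

36.5 mi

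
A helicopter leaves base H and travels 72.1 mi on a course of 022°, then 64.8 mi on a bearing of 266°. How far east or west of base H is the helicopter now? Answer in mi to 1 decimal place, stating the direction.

37.6 mi west

Leg 1 (022°, 72.1 mi): east 72.1 sin 22° = 27.01, north 72.1 cos 22° = 66.85
Leg 2 (266°, 64.8 mi): east 64.8 sin 266° = -64.64, north 64.8 cos 266° = -4.52
Net east component: -37.63 mi.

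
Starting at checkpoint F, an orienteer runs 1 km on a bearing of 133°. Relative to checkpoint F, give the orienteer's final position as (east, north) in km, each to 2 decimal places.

(0.73, -0.68)

Leg 1 (133°, 1 km): east 1 sin 133° = 0.73, north 1 cos 133° = -0.68
Summing: 0.73 km east, -0.68 km north → (0.73, -0.68).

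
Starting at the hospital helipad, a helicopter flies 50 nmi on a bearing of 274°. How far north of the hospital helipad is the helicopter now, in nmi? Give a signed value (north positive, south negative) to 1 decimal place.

3.5 nmi

Leg 1 (274°, 50 nmi): east 50 sin 274° = -49.88, north 50 cos 274° = 3.49
Net north component: 3.49 nmi.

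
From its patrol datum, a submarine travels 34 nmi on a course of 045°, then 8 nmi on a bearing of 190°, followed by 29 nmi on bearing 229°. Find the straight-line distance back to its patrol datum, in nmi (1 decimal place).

Leg 1 (045°, 34 nmi): east 34 sin 45° = 24.04, north 34 cos 45° = 24.04
Leg 2 (190°, 8 nmi): east 8 sin 190° = -1.39, north 8 cos 190° = -7.88
Leg 3 (229°, 29 nmi): east 29 sin 229° = -21.89, north 29 cos 229° = -19.03
Net: 0.77 east, -2.86 north. Distance = √((0.77)² + (-2.86)²) = 2.963 nmi.

3.0 nmi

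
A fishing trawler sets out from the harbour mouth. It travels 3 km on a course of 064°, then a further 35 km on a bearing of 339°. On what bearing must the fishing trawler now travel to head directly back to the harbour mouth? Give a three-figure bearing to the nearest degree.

164°

Leg 1 (064°, 3 km): east 3 sin 64° = 2.70, north 3 cos 64° = 1.32
Leg 2 (339°, 35 km): east 35 sin 339° = -12.54, north 35 cos 339° = 32.68
Net displacement: -9.85 east, 33.99 north. Direction back to start is (9.85, -33.99): bearing = atan2(9.85, -33.99) mod 360° = 163.84° ≈ 164°.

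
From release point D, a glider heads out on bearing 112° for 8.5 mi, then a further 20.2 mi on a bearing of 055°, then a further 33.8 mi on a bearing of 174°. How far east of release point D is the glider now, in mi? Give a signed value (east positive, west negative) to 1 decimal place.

Leg 1 (112°, 8.5 mi): east 8.5 sin 112° = 7.88, north 8.5 cos 112° = -3.18
Leg 2 (055°, 20.2 mi): east 20.2 sin 55° = 16.55, north 20.2 cos 55° = 11.59
Leg 3 (174°, 33.8 mi): east 33.8 sin 174° = 3.53, north 33.8 cos 174° = -33.61
Net east component: 27.96 mi.

28.0 mi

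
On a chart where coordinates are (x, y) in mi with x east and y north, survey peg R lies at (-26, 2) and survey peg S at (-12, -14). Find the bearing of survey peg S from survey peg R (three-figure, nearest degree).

Δeast = -12 − -26 = 14.00; Δnorth = -14 − 2 = -16.00.
Bearing = atan2(Δeast, Δnorth) mod 360° = 138.81° ≈ 139°.

139°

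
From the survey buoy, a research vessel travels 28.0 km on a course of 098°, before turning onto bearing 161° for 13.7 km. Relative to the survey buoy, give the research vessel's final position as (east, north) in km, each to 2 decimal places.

(32.19, -16.85)

Leg 1 (098°, 28.0 km): east 28.0 sin 98° = 27.73, north 28.0 cos 98° = -3.90
Leg 2 (161°, 13.7 km): east 13.7 sin 161° = 4.46, north 13.7 cos 161° = -12.95
Summing: 32.19 km east, -16.85 km north → (32.19, -16.85).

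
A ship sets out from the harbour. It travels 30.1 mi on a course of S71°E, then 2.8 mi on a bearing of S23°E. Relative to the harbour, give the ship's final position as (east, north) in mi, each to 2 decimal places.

(29.55, -12.38)

Leg 1 (S71°E, 30.1 mi): east 30.1 sin 109° = 28.46, north 30.1 cos 109° = -9.80
Leg 2 (S23°E, 2.8 mi): east 2.8 sin 157° = 1.09, north 2.8 cos 157° = -2.58
Summing: 29.55 mi east, -12.38 mi north → (29.55, -12.38).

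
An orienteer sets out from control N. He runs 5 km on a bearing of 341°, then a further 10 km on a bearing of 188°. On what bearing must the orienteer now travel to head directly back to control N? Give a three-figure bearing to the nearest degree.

Leg 1 (341°, 5 km): east 5 sin 341° = -1.63, north 5 cos 341° = 4.73
Leg 2 (188°, 10 km): east 10 sin 188° = -1.39, north 10 cos 188° = -9.90
Net displacement: -3.02 east, -5.18 north. Direction back to start is (3.02, 5.18): bearing = atan2(3.02, 5.18) mod 360° = 30.26° ≈ 030°.

030°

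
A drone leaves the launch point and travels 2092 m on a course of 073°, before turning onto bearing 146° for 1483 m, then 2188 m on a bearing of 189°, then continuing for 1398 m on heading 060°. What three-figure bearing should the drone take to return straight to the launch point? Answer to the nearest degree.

299°

Leg 1 (073°, 2092 m): east 2092 sin 73° = 2000.59, north 2092 cos 73° = 611.64
Leg 2 (146°, 1483 m): east 1483 sin 146° = 829.28, north 1483 cos 146° = -1229.46
Leg 3 (189°, 2188 m): east 2188 sin 189° = -342.28, north 2188 cos 189° = -2161.06
Leg 4 (060°, 1398 m): east 1398 sin 60° = 1210.70, north 1398 cos 60° = 699.00
Net displacement: 3698.30 east, -2079.88 north. Direction back to start is (-3698.30, 2079.88): bearing = atan2(-3698.30, 2079.88) mod 360° = 299.35° ≈ 299°.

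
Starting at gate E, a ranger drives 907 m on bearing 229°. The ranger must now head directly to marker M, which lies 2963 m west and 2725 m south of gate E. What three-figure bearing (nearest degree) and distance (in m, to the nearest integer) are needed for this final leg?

Leg 1 (229°, 907 m): east 907 sin 229° = -684.52, north 907 cos 229° = -595.05
Current position: (-684.52, -595.05). Target: (-2963, -2725). Remaining: Δeast = -2278.48, Δnorth = -2129.95.
Bearing = atan2(-2278.48, -2129.95) mod 360° = 226.93°; distance = √((-2278.48)² + (-2129.95)²) = 3119.001 m.

227°, 3119 m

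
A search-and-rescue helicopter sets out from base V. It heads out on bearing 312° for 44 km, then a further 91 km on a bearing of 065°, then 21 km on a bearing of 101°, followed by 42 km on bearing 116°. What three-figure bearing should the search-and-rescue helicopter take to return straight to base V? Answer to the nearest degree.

247°

Leg 1 (312°, 44 km): east 44 sin 312° = -32.70, north 44 cos 312° = 29.44
Leg 2 (065°, 91 km): east 91 sin 65° = 82.47, north 91 cos 65° = 38.46
Leg 3 (101°, 21 km): east 21 sin 101° = 20.61, north 21 cos 101° = -4.01
Leg 4 (116°, 42 km): east 42 sin 116° = 37.75, north 42 cos 116° = -18.41
Net displacement: 108.14 east, 45.48 north. Direction back to start is (-108.14, -45.48): bearing = atan2(-108.14, -45.48) mod 360° = 247.19° ≈ 247°.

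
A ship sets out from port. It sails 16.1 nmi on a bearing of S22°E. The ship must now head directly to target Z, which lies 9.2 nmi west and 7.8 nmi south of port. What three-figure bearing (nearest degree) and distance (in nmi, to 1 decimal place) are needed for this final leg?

295°, 16.8 nmi

Leg 1 (S22°E, 16.1 nmi): east 16.1 sin 158° = 6.03, north 16.1 cos 158° = -14.93
Current position: (6.03, -14.93). Target: (-9.2, -7.8). Remaining: Δeast = -15.23, Δnorth = 7.13.
Bearing = atan2(-15.23, 7.13) mod 360° = 295.08°; distance = √((-15.23)² + (7.13)²) = 16.816 nmi.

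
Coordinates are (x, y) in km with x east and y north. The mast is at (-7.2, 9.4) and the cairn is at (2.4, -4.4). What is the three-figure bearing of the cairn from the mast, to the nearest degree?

145°

Δeast = 2.4 − -7.2 = 9.60; Δnorth = -4.4 − 9.4 = -13.80.
Bearing = atan2(Δeast, Δnorth) mod 360° = 145.18° ≈ 145°.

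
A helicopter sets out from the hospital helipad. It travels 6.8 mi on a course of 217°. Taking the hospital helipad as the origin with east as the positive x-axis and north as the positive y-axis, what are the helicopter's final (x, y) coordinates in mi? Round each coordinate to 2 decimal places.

(-4.09, -5.43)

Leg 1 (217°, 6.8 mi): east 6.8 sin 217° = -4.09, north 6.8 cos 217° = -5.43
Summing: -4.09 mi east, -5.43 mi north → (-4.09, -5.43).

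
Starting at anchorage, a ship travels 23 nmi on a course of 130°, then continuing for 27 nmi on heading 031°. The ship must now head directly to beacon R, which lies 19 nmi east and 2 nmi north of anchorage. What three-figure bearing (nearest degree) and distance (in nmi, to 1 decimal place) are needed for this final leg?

243°, 14.0 nmi

Leg 1 (130°, 23 nmi): east 23 sin 130° = 17.62, north 23 cos 130° = -14.78
Leg 2 (031°, 27 nmi): east 27 sin 31° = 13.91, north 27 cos 31° = 23.14
Current position: (31.53, 8.36). Target: (19, 2). Remaining: Δeast = -12.53, Δnorth = -6.36.
Bearing = atan2(-12.53, -6.36) mod 360° = 243.08°; distance = √((-12.53)² + (-6.36)²) = 14.047 nmi.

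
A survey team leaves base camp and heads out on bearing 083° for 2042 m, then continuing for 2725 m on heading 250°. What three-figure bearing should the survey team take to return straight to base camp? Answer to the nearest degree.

Leg 1 (083°, 2042 m): east 2042 sin 83° = 2026.78, north 2042 cos 83° = 248.86
Leg 2 (250°, 2725 m): east 2725 sin 250° = -2560.66, north 2725 cos 250° = -932.00
Net displacement: -533.88 east, -683.15 north. Direction back to start is (533.88, 683.15): bearing = atan2(533.88, 683.15) mod 360° = 38.01° ≈ 038°.

038°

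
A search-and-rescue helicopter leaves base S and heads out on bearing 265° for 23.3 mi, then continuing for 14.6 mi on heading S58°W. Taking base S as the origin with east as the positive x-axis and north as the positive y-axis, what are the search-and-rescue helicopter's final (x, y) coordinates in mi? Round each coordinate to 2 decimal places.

(-35.59, -9.77)

Leg 1 (265°, 23.3 mi): east 23.3 sin 265° = -23.21, north 23.3 cos 265° = -2.03
Leg 2 (S58°W, 14.6 mi): east 14.6 sin 238° = -12.38, north 14.6 cos 238° = -7.74
Summing: -35.59 mi east, -9.77 mi north → (-35.59, -9.77).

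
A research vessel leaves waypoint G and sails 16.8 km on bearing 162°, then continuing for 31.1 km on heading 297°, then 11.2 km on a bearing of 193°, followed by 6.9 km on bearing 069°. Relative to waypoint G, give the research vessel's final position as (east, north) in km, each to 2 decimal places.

Leg 1 (162°, 16.8 km): east 16.8 sin 162° = 5.19, north 16.8 cos 162° = -15.98
Leg 2 (297°, 31.1 km): east 31.1 sin 297° = -27.71, north 31.1 cos 297° = 14.12
Leg 3 (193°, 11.2 km): east 11.2 sin 193° = -2.52, north 11.2 cos 193° = -10.91
Leg 4 (069°, 6.9 km): east 6.9 sin 69° = 6.44, north 6.9 cos 69° = 2.47
Summing: -18.60 km east, -10.30 km north → (-18.60, -10.30).

(-18.60, -10.30)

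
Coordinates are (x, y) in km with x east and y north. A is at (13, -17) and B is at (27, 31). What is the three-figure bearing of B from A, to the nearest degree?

016°

Δeast = 27 − 13 = 14.00; Δnorth = 31 − -17 = 48.00.
Bearing = atan2(Δeast, Δnorth) mod 360° = 16.26° ≈ 016°.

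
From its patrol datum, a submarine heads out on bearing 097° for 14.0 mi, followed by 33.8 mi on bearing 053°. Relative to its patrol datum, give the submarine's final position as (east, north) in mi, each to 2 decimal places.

Leg 1 (097°, 14.0 mi): east 14.0 sin 97° = 13.90, north 14.0 cos 97° = -1.71
Leg 2 (053°, 33.8 mi): east 33.8 sin 53° = 26.99, north 33.8 cos 53° = 20.34
Summing: 40.89 mi east, 18.64 mi north → (40.89, 18.64).

(40.89, 18.64)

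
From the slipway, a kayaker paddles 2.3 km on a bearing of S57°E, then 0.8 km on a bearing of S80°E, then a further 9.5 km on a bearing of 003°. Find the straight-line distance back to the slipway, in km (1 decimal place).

Leg 1 (S57°E, 2.3 km): east 2.3 sin 123° = 1.93, north 2.3 cos 123° = -1.25
Leg 2 (S80°E, 0.8 km): east 0.8 sin 100° = 0.79, north 0.8 cos 100° = -0.14
Leg 3 (003°, 9.5 km): east 9.5 sin 3° = 0.50, north 9.5 cos 3° = 9.49
Net: 3.21 east, 8.10 north. Distance = √((3.21)² + (8.10)²) = 8.710 km.

8.7 km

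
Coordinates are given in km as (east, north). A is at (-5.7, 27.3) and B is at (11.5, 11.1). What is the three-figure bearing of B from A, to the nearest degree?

133°

Δeast = 11.5 − -5.7 = 17.20; Δnorth = 11.1 − 27.3 = -16.20.
Bearing = atan2(Δeast, Δnorth) mod 360° = 133.29° ≈ 133°.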